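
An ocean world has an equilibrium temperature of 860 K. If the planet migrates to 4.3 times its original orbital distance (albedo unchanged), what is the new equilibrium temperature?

T_eq ≈ 415 K

T_eq ∝ L^(1/4) · d^(−1/2).
T′ = 860 / 4.3^(1/2) = 415 K.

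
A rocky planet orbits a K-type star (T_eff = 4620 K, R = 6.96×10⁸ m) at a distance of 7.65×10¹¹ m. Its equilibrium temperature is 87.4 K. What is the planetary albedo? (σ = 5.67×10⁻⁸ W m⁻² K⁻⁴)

A ≈ 0.38

L = 4πR_⋆²σT_⋆⁴ = 4π(6.96×10⁸)² × 5.67×10⁻⁸ × (4620)⁴ = 1.57×10²⁶ W.
S = L/(4πd²) = 21.4 W m⁻².
From T_eq⁴ = S(1−A)/(4σ): 1−A = 4σT_eq⁴/S.
1−A = 4 × 5.67×10⁻⁸ × (87.4)⁴ / 21.4 = 0.619.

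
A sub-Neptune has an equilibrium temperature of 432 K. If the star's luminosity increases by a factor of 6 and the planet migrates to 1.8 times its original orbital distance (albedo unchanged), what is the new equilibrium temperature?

T_eq ∝ L^(1/4) · d^(−1/2).
T′ = 432 × 6^(1/4) / 1.8^(1/2) = 504 K.

T_eq ≈ 504 K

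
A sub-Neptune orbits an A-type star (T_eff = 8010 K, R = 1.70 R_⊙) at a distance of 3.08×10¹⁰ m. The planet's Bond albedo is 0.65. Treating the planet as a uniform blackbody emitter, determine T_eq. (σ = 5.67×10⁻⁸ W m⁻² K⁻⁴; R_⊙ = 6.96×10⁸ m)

T_eq ≈ 854 K

R_⋆ = 1.70 × 6.96×10⁸ = 1.18×10⁹ m.
L = 4πR_⋆²σT_⋆⁴ = 4π(1.18×10⁹)² × 5.67×10⁻⁸ × (8010)⁴ = 4.11×10²⁷ W.
S = L/(4πd²) = 3.44×10⁵ W m⁻².
Energy balance: absorbed = emitted ⇒ πR²·S(1−A) = 4πR²·σT_eq⁴, so T_eq⁴ = S(1−A)/(4σ).
T_eq = [3.44×10⁵ × 0.35 / (4 × 5.67×10⁻⁸)]^(1/4) = (5.32×10¹¹)^(1/4) = 854 K.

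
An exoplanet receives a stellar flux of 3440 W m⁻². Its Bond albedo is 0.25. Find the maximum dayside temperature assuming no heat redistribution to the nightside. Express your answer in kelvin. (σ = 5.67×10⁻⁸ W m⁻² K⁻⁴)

T_ss ≈ 462 K

With no redistribution each surface element balances locally: S(1−A) = σT⁴.
T = [3440 × 0.75 / 5.67×10⁻⁸]^(1/4) = (4.55×10¹⁰)^(1/4) = 462 K.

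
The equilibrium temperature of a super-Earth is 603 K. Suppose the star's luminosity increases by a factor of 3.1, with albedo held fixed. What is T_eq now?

T_eq ∝ L^(1/4) · d^(−1/2).
T′ = 603 × 3.1^(1/4) = 800 K.

T_eq ≈ 800 K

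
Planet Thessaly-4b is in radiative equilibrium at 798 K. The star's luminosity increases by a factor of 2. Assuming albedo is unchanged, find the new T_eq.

T_eq ∝ L^(1/4) · d^(−1/2).
T′ = 798 × 2^(1/4) = 949 K.

T_eq ≈ 949 K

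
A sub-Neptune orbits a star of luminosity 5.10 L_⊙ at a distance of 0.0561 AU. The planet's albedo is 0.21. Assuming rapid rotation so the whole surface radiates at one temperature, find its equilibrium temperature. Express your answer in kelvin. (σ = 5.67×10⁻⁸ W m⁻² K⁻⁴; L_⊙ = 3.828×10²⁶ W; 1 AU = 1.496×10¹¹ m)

d = 0.0561 AU = 8.39×10⁹ m.
L = 5.10 × 3.828×10²⁶ = 1.95×10²⁷ W.
Flux: S = L/(4πd²) = 1.95×10²⁷/(4π×(8.39×10⁹)²) = 2.21×10⁶ W m⁻².
Energy balance: absorbed = emitted ⇒ πR²·S(1−A) = 4πR²·σT_eq⁴, so T_eq⁴ = S(1−A)/(4σ).
T_eq = [2.21×10⁶ × 0.79 / (4 × 5.67×10⁻⁸)]^(1/4) = (7.68×10¹²)^(1/4) = 1660 K.

T_eq ≈ 1660 K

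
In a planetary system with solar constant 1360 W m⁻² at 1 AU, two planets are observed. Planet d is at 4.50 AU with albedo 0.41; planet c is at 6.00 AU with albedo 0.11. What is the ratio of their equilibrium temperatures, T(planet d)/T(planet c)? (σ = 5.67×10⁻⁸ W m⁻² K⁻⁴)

T₁/T₂ ≈ 1.042

T_eq = [S₀(1−A)/(4σd²)]^(1/4), so T ∝ (1−A)^(1/4) / √d.
T₁ = [1360×0.59/(4×5.67×10⁻⁸×4.50²)]^(1/4) = 114.97 K.
T₂ = [1360×0.89/(4×5.67×10⁻⁸×6.00²)]^(1/4) = 110.34 K.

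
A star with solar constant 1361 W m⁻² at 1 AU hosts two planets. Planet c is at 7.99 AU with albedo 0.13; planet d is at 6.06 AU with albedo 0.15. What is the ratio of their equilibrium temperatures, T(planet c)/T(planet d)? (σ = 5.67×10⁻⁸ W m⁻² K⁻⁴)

T₁/T₂ ≈ 0.876

T_eq = [S₀(1−A)/(4σd²)]^(1/4), so T ∝ (1−A)^(1/4) / √d.
T₁ = [1361×0.87/(4×5.67×10⁻⁸×7.99²)]^(1/4) = 95.10 K.
T₂ = [1361×0.85/(4×5.67×10⁻⁸×6.06²)]^(1/4) = 108.56 K.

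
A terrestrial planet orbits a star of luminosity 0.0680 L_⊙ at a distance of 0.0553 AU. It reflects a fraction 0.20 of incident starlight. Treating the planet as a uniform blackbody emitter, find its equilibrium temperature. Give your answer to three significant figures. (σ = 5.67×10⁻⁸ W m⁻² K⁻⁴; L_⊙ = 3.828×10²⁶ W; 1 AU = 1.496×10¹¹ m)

T_eq ≈ 572 K

d = 0.0553 AU = 8.27×10⁹ m.
L = 0.0680 × 3.828×10²⁶ = 2.60×10²⁵ W.
Flux: S = L/(4πd²) = 2.60×10²⁵/(4π×(8.27×10⁹)²) = 3.03×10⁴ W m⁻².
Energy balance: absorbed = emitted ⇒ πR²·S(1−A) = 4πR²·σT_eq⁴, so T_eq⁴ = S(1−A)/(4σ).
T_eq = [3.03×10⁴ × 0.80 / (4 × 5.67×10⁻⁸)]^(1/4) = (1.07×10¹¹)^(1/4) = 572 K.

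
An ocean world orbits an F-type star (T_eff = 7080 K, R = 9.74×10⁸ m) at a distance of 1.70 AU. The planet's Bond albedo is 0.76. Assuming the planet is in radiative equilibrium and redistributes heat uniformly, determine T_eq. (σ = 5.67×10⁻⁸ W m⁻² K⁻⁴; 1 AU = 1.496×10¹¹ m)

T_eq ≈ 217 K

d = 1.70 AU = 2.54×10¹¹ m.
L = 4πR_⋆²σT_⋆⁴ = 4π(9.74×10⁸)² × 5.67×10⁻⁸ × (7080)⁴ = 1.70×10²⁷ W.
S = L/(4πd²) = 2090 W m⁻².
Energy balance: absorbed = emitted ⇒ πR²·S(1−A) = 4πR²·σT_eq⁴, so T_eq⁴ = S(1−A)/(4σ).
T_eq = [2090 × 0.24 / (4 × 5.67×10⁻⁸)]^(1/4) = (2.21×10⁹)^(1/4) = 217 K.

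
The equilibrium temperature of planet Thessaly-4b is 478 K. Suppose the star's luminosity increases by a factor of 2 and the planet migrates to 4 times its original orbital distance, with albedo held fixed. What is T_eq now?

T_eq ∝ L^(1/4) · d^(−1/2).
T′ = 478 × 2^(1/4) / 4^(1/2) = 284 K.

T_eq ≈ 284 K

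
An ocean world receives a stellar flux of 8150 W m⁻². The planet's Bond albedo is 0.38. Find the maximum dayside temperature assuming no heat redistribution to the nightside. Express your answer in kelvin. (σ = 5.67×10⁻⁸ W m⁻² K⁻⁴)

T_ss ≈ 546 K

With no redistribution each surface element balances locally: S(1−A) = σT⁴.
T = [8150 × 0.62 / 5.67×10⁻⁸]^(1/4) = (8.91×10¹⁰)^(1/4) = 546 K.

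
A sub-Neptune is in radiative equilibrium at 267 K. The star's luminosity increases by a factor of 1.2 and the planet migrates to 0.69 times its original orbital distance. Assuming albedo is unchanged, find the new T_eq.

T_eq ∝ L^(1/4) · d^(−1/2).
T′ = 267 × 1.2^(1/4) / 0.69^(1/2) = 336 K.

T_eq ≈ 336 K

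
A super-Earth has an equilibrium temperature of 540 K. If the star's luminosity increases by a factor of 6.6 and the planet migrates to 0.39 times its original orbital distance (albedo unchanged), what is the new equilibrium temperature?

T_eq ≈ 1390 K

T_eq ∝ L^(1/4) · d^(−1/2).
T′ = 540 × 6.6^(1/4) / 0.39^(1/2) = 1390 K.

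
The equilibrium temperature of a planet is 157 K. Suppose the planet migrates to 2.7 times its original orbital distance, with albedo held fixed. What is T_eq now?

T_eq ≈ 95.5 K

T_eq ∝ L^(1/4) · d^(−1/2).
T′ = 157 / 2.7^(1/2) = 95.5 K.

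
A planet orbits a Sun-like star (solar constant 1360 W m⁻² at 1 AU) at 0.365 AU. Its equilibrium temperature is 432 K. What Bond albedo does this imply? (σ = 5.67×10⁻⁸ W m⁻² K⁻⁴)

Flux at 0.365 AU: S = 1360/0.365² = 1.02×10⁴ W m⁻².
From T_eq⁴ = S(1−A)/(4σ): 1−A = 4σT_eq⁴/S.
1−A = 4 × 5.67×10⁻⁸ × (432)⁴ / 1.02×10⁴ = 0.774.

A ≈ 0.23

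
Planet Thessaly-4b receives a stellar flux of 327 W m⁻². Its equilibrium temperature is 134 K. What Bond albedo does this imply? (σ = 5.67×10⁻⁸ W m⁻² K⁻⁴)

A ≈ 0.78

From T_eq⁴ = S(1−A)/(4σ): 1−A = 4σT_eq⁴/S.
1−A = 4 × 5.67×10⁻⁸ × (134)⁴ / 327 = 0.224.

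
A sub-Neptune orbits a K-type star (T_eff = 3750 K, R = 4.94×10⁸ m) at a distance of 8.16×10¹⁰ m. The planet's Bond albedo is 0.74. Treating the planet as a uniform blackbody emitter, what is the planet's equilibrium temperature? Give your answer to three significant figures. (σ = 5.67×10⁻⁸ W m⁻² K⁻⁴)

L = 4πR_⋆²σT_⋆⁴ = 4π(4.94×10⁸)² × 5.67×10⁻⁸ × (3750)⁴ = 3.44×10²⁵ W.
S = L/(4πd²) = 411 W m⁻².
Energy balance: absorbed = emitted ⇒ πR²·S(1−A) = 4πR²·σT_eq⁴, so T_eq⁴ = S(1−A)/(4σ).
T_eq = [411 × 0.26 / (4 × 5.67×10⁻⁸)]^(1/4) = (4.71×10⁸)^(1/4) = 147 K.

T_eq ≈ 147 K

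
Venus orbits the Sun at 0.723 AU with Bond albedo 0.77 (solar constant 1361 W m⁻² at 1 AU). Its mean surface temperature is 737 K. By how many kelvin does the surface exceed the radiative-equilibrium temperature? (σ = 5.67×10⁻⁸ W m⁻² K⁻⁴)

S = 1361/0.723² = 2604 W m⁻².
T_eq = [S(1−A)/(4σ)]^(1/4) = [2604×0.23/(4×5.67×10⁻⁸)]^(1/4) = 226.7 K.
ΔT = T_surf − T_eq = 737 − 226.7.

ΔT ≈ 510.3 K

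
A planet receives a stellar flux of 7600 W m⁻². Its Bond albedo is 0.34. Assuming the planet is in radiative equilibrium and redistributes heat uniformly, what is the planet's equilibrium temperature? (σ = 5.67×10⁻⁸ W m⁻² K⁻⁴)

Energy balance: absorbed = emitted ⇒ πR²·S(1−A) = 4πR²·σT_eq⁴, so T_eq⁴ = S(1−A)/(4σ).
T_eq = [7600 × 0.66 / (4 × 5.67×10⁻⁸)]^(1/4) = (2.21×10¹⁰)^(1/4) = 386 K.

T_eq ≈ 386 K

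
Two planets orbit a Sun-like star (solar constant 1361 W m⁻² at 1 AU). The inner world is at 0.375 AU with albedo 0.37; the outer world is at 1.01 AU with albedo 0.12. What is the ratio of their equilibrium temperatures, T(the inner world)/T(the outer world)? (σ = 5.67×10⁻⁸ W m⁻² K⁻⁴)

T_eq = [S₀(1−A)/(4σd²)]^(1/4), so T ∝ (1−A)^(1/4) / √d.
T₁ = [1361×0.63/(4×5.67×10⁻⁸×0.375²)]^(1/4) = 404.92 K.
T₂ = [1361×0.88/(4×5.67×10⁻⁸×1.01²)]^(1/4) = 268.23 K.

T₁/T₂ ≈ 1.510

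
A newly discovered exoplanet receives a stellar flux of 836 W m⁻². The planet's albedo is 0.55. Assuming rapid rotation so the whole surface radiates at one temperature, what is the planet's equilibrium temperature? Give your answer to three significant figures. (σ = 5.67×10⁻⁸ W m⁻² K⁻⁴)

Energy balance: absorbed = emitted ⇒ πR²·S(1−A) = 4πR²·σT_eq⁴, so T_eq⁴ = S(1−A)/(4σ).
T_eq = [836 × 0.45 / (4 × 5.67×10⁻⁸)]^(1/4) = (1.66×10⁹)^(1/4) = 202 K.

T_eq ≈ 202 K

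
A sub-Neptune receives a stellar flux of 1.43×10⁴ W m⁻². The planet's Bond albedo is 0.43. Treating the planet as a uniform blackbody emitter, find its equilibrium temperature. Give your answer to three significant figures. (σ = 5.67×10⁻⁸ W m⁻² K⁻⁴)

Energy balance: absorbed = emitted ⇒ πR²·S(1−A) = 4πR²·σT_eq⁴, so T_eq⁴ = S(1−A)/(4σ).
T_eq = [1.43×10⁴ × 0.57 / (4 × 5.67×10⁻⁸)]^(1/4) = (3.59×10¹⁰)^(1/4) = 435 K.

T_eq ≈ 435 K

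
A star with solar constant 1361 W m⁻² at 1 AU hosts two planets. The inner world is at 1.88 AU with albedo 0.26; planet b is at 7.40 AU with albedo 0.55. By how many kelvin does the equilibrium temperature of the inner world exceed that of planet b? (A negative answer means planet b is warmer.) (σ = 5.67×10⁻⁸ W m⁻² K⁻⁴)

ΔT ≈ 104.5 K

T_eq = [S₀(1−A)/(4σd²)]^(1/4), so T ∝ (1−A)^(1/4) / √d.
T₁ = [1361×0.74/(4×5.67×10⁻⁸×1.88²)]^(1/4) = 188.27 K.
T₂ = [1361×0.45/(4×5.67×10⁻⁸×7.40²)]^(1/4) = 83.80 K.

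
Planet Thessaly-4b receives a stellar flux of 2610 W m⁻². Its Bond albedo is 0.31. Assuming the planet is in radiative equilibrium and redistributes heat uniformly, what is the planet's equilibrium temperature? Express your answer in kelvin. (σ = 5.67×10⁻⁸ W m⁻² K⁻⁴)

Energy balance: absorbed = emitted ⇒ πR²·S(1−A) = 4πR²·σT_eq⁴, so T_eq⁴ = S(1−A)/(4σ).
T_eq = [2610 × 0.69 / (4 × 5.67×10⁻⁸)]^(1/4) = (7.94×10⁹)^(1/4) = 299 K.

T_eq ≈ 299 K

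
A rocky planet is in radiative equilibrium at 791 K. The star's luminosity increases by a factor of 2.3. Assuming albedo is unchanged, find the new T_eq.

T_eq ≈ 974 K

T_eq ∝ L^(1/4) · d^(−1/2).
T′ = 791 × 2.3^(1/4) = 974 K.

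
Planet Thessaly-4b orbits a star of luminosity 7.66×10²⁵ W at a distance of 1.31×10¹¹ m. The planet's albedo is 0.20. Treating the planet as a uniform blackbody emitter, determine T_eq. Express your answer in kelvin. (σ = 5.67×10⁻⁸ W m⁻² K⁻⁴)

Flux: S = L/(4πd²) = 7.66×10²⁵/(4π×(1.31×10¹¹)²) = 355 W m⁻².
Energy balance: absorbed = emitted ⇒ πR²·S(1−A) = 4πR²·σT_eq⁴, so T_eq⁴ = S(1−A)/(4σ).
T_eq = [355 × 0.80 / (4 × 5.67×10⁻⁸)]^(1/4) = (1.25×10⁹)^(1/4) = 188 K.

T_eq ≈ 188 K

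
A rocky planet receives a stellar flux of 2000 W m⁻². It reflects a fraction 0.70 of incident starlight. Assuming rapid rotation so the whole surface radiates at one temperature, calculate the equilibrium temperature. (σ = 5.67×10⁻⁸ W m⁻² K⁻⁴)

Energy balance: absorbed = emitted ⇒ πR²·S(1−A) = 4πR²·σT_eq⁴, so T_eq⁴ = S(1−A)/(4σ).
T_eq = [2000 × 0.30 / (4 × 5.67×10⁻⁸)]^(1/4) = (2.65×10⁹)^(1/4) = 227 K.

T_eq ≈ 227 K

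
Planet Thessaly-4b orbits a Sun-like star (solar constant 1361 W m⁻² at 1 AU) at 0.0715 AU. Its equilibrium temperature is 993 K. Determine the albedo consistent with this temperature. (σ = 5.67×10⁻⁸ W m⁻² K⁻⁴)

A ≈ 0.17

Flux at 0.0715 AU: S = 1361/0.0715² = 2.66×10⁵ W m⁻².
From T_eq⁴ = S(1−A)/(4σ): 1−A = 4σT_eq⁴/S.
1−A = 4 × 5.67×10⁻⁸ × (993)⁴ / 2.66×10⁵ = 0.828.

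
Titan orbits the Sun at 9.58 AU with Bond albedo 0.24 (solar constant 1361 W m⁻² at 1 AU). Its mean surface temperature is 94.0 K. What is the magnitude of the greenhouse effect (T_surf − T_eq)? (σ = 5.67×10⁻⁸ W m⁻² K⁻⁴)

S = 1361/9.58² = 14.83 W m⁻².
T_eq = [S(1−A)/(4σ)]^(1/4) = [14.83×0.76/(4×5.67×10⁻⁸)]^(1/4) = 84.0 K.
ΔT = T_surf − T_eq = 94 − 84.0.

ΔT ≈ 10.0 K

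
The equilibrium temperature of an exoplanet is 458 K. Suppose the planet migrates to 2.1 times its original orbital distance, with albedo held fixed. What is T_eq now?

T_eq ∝ L^(1/4) · d^(−1/2).
T′ = 458 / 2.1^(1/2) = 316 K.

T_eq ≈ 316 K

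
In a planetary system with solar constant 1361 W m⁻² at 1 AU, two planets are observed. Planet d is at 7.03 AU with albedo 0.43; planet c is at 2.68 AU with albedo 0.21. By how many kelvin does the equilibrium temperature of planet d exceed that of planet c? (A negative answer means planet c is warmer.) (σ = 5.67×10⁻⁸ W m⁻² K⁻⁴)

ΔT ≈ -69.1 K

T_eq = [S₀(1−A)/(4σd²)]^(1/4), so T ∝ (1−A)^(1/4) / √d.
T₁ = [1361×0.57/(4×5.67×10⁻⁸×7.03²)]^(1/4) = 91.21 K.
T₂ = [1361×0.79/(4×5.67×10⁻⁸×2.68²)]^(1/4) = 160.29 K.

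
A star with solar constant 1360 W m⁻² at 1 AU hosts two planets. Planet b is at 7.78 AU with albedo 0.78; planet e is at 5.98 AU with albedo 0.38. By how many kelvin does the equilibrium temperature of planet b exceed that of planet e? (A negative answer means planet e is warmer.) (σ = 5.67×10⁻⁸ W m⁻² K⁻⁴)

T_eq = [S₀(1−A)/(4σd²)]^(1/4), so T ∝ (1−A)^(1/4) / √d.
T₁ = [1360×0.22/(4×5.67×10⁻⁸×7.78²)]^(1/4) = 68.33 K.
T₂ = [1360×0.62/(4×5.67×10⁻⁸×5.98²)]^(1/4) = 100.98 K.

ΔT ≈ -32.7 K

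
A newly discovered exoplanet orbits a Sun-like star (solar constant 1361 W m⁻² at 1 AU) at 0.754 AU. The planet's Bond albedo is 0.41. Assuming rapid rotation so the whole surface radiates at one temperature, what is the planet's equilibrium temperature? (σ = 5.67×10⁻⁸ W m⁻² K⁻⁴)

T_eq ≈ 281 K

Flux at 0.754 AU: S = 1361/0.754² = 2390 W m⁻².
Energy balance: absorbed = emitted ⇒ πR²·S(1−A) = 4πR²·σT_eq⁴, so T_eq⁴ = S(1−A)/(4σ).
T_eq = [2390 × 0.59 / (4 × 5.67×10⁻⁸)]^(1/4) = (6.23×10⁹)^(1/4) = 281 K.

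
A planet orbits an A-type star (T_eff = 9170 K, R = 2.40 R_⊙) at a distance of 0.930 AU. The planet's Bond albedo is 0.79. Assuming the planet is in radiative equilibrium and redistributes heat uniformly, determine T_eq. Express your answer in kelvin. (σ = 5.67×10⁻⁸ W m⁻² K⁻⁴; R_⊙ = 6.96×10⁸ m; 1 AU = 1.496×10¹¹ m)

T_eq ≈ 481 K

R_⋆ = 2.40 × 6.96×10⁸ = 1.67×10⁹ m.
d = 0.930 AU = 1.39×10¹¹ m.
L = 4πR_⋆²σT_⋆⁴ = 4π(1.67×10⁹)² × 5.67×10⁻⁸ × (9170)⁴ = 1.41×10²⁸ W.
S = L/(4πd²) = 5.78×10⁴ W m⁻².
Energy balance: absorbed = emitted ⇒ πR²·S(1−A) = 4πR²·σT_eq⁴, so T_eq⁴ = S(1−A)/(4σ).
T_eq = [5.78×10⁴ × 0.21 / (4 × 5.67×10⁻⁸)]^(1/4) = (5.35×10¹⁰)^(1/4) = 481 K.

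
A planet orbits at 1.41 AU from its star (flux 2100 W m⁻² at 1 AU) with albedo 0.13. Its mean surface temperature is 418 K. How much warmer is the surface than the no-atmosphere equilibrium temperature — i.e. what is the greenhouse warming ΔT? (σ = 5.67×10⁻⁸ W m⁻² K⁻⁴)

S = 2100/1.41² = 1056 W m⁻².
T_eq = [S(1−A)/(4σ)]^(1/4) = [1056×0.87/(4×5.67×10⁻⁸)]^(1/4) = 252.3 K.
ΔT = T_surf − T_eq = 418 − 252.3.

ΔT ≈ 165.7 K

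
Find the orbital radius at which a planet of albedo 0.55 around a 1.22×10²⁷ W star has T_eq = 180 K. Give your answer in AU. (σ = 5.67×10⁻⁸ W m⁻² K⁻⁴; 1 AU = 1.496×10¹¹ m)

d ≈ 2.86 AU

From T_eq⁴ = L(1−A)/(16πσd²): d = √[L(1−A)/(16πσT_eq⁴)].
d = √[1.22×10²⁷ × 0.45 / (16π × 5.67×10⁻⁸ × (180)⁴)] = 4.28×10¹¹ m = 2.86 AU.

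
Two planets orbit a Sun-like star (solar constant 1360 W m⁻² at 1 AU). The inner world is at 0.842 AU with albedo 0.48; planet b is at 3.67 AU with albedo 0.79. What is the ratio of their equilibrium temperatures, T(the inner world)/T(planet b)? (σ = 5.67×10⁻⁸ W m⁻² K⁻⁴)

T_eq = [S₀(1−A)/(4σd²)]^(1/4), so T ∝ (1−A)^(1/4) / √d.
T₁ = [1360×0.52/(4×5.67×10⁻⁸×0.842²)]^(1/4) = 257.52 K.
T₂ = [1360×0.21/(4×5.67×10⁻⁸×3.67²)]^(1/4) = 98.33 K.

T₁/T₂ ≈ 2.619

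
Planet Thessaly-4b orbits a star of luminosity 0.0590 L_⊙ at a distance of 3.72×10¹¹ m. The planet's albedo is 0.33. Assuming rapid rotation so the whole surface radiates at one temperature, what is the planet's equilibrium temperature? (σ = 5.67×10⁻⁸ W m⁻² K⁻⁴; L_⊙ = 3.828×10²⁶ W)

T_eq ≈ 78.7 K

L = 0.0590 × 3.828×10²⁶ = 2.26×10²⁵ W.
Flux: S = L/(4πd²) = 2.26×10²⁵/(4π×(3.72×10¹¹)²) = 13.0 W m⁻².
Energy balance: absorbed = emitted ⇒ πR²·S(1−A) = 4πR²·σT_eq⁴, so T_eq⁴ = S(1−A)/(4σ).
T_eq = [13.0 × 0.67 / (4 × 5.67×10⁻⁸)]^(1/4) = (3.84×10⁷)^(1/4) = 78.7 K.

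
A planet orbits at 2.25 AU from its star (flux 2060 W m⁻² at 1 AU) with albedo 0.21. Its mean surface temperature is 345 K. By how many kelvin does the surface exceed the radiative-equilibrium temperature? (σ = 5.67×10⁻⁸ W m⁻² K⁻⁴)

ΔT ≈ 151.0 K

S = 2060/2.25² = 406.9 W m⁻².
T_eq = [S(1−A)/(4σ)]^(1/4) = [406.9×0.79/(4×5.67×10⁻⁸)]^(1/4) = 194.0 K.
ΔT = T_surf − T_eq = 345 − 194.0.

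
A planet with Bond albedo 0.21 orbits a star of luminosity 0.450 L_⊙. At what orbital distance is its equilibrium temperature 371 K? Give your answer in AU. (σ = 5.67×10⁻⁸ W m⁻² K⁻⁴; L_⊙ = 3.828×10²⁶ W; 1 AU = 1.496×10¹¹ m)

d ≈ 0.336 AU

L = 0.450 × 3.828×10²⁶ = 1.72×10²⁶ W.
From T_eq⁴ = L(1−A)/(16πσd²): d = √[L(1−A)/(16πσT_eq⁴)].
d = √[1.72×10²⁶ × 0.79 / (16π × 5.67×10⁻⁸ × (371)⁴)] = 5.02×10¹⁰ m = 0.336 AU.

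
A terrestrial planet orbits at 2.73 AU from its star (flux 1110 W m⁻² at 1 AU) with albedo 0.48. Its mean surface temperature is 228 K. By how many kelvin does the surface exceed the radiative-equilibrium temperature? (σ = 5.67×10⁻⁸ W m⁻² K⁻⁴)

S = 1110/2.73² = 148.9 W m⁻².
T_eq = [S(1−A)/(4σ)]^(1/4) = [148.9×0.52/(4×5.67×10⁻⁸)]^(1/4) = 135.9 K.
ΔT = T_surf − T_eq = 228 − 135.9.

ΔT ≈ 92.1 K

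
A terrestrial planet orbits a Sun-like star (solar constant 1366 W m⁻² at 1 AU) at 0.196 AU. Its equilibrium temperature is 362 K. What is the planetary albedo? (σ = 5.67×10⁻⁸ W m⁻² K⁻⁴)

Flux at 0.196 AU: S = 1366/0.196² = 3.56×10⁴ W m⁻².
From T_eq⁴ = S(1−A)/(4σ): 1−A = 4σT_eq⁴/S.
1−A = 4 × 5.67×10⁻⁸ × (362)⁴ / 3.56×10⁴ = 0.110.

A ≈ 0.89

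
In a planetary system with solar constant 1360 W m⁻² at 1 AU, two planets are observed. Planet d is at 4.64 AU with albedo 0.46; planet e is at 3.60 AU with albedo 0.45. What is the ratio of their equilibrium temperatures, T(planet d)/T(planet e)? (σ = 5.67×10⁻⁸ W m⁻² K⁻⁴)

T₁/T₂ ≈ 0.877

T_eq = [S₀(1−A)/(4σd²)]^(1/4), so T ∝ (1−A)^(1/4) / √d.
T₁ = [1360×0.54/(4×5.67×10⁻⁸×4.64²)]^(1/4) = 110.74 K.
T₂ = [1360×0.55/(4×5.67×10⁻⁸×3.60²)]^(1/4) = 126.30 K.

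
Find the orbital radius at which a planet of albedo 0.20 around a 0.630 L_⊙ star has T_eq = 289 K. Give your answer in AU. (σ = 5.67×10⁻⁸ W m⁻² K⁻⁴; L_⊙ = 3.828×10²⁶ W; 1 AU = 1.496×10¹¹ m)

L = 0.630 × 3.828×10²⁶ = 2.41×10²⁶ W.
From T_eq⁴ = L(1−A)/(16πσd²): d = √[L(1−A)/(16πσT_eq⁴)].
d = √[2.41×10²⁶ × 0.80 / (16π × 5.67×10⁻⁸ × (289)⁴)] = 9.85×10¹⁰ m = 0.658 AU.

d ≈ 0.658 AU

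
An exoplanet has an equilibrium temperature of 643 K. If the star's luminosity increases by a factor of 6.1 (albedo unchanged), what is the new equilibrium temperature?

T_eq ∝ L^(1/4) · d^(−1/2).
T′ = 643 × 6.1^(1/4) = 1010 K.

T_eq ≈ 1010 K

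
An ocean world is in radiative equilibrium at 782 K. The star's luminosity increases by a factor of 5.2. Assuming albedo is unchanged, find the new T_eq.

T_eq ≈ 1180 K

T_eq ∝ L^(1/4) · d^(−1/2).
T′ = 782 × 5.2^(1/4) = 1180 K.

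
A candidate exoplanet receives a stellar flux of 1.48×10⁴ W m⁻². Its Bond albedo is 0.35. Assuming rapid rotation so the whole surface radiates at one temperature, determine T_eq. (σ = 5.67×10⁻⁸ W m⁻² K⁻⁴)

Energy balance: absorbed = emitted ⇒ πR²·S(1−A) = 4πR²·σT_eq⁴, so T_eq⁴ = S(1−A)/(4σ).
T_eq = [1.48×10⁴ × 0.65 / (4 × 5.67×10⁻⁸)]^(1/4) = (4.24×10¹⁰)^(1/4) = 454 K.

T_eq ≈ 454 K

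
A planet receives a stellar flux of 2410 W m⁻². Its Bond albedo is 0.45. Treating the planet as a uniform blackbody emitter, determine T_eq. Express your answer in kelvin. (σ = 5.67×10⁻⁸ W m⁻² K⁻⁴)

Energy balance: absorbed = emitted ⇒ πR²·S(1−A) = 4πR²·σT_eq⁴, so T_eq⁴ = S(1−A)/(4σ).
T_eq = [2410 × 0.55 / (4 × 5.67×10⁻⁸)]^(1/4) = (5.84×10⁹)^(1/4) = 276 K.

T_eq ≈ 276 K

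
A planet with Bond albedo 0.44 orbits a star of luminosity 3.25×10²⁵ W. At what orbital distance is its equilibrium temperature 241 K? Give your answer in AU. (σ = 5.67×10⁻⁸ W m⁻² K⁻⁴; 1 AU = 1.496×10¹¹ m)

From T_eq⁴ = L(1−A)/(16πσd²): d = √[L(1−A)/(16πσT_eq⁴)].
d = √[3.25×10²⁵ × 0.56 / (16π × 5.67×10⁻⁸ × (241)⁴)] = 4.35×10¹⁰ m = 0.291 AU.

d ≈ 0.291 AU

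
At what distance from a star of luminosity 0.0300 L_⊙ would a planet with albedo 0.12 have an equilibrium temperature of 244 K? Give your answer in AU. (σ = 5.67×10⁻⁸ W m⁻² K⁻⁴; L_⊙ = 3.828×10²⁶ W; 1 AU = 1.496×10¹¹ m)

d ≈ 0.211 AU

L = 0.0300 × 3.828×10²⁶ = 1.15×10²⁵ W.
From T_eq⁴ = L(1−A)/(16πσd²): d = √[L(1−A)/(16πσT_eq⁴)].
d = √[1.15×10²⁵ × 0.88 / (16π × 5.67×10⁻⁸ × (244)⁴)] = 3.16×10¹⁰ m = 0.211 AU.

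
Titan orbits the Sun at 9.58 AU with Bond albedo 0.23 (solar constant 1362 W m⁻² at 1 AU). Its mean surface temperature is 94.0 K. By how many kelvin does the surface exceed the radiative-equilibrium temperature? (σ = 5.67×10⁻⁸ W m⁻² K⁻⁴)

S = 1362/9.58² = 14.84 W m⁻².
T_eq = [S(1−A)/(4σ)]^(1/4) = [14.84×0.77/(4×5.67×10⁻⁸)]^(1/4) = 84.3 K.
ΔT = T_surf − T_eq = 94 − 84.3.

ΔT ≈ 9.7 K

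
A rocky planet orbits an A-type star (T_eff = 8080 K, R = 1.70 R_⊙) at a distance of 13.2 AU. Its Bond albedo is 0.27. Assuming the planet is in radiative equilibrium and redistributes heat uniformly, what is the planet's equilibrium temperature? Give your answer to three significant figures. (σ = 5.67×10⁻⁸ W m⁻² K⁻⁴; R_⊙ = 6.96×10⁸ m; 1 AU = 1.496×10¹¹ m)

T_eq ≈ 129 K

R_⋆ = 1.70 × 6.96×10⁸ = 1.18×10⁹ m.
d = 13.2 AU = 1.97×10¹² m.
L = 4πR_⋆²σT_⋆⁴ = 4π(1.18×10⁹)² × 5.67×10⁻⁸ × (8080)⁴ = 4.25×10²⁷ W.
S = L/(4πd²) = 86.8 W m⁻².
Energy balance: absorbed = emitted ⇒ πR²·S(1−A) = 4πR²·σT_eq⁴, so T_eq⁴ = S(1−A)/(4σ).
T_eq = [86.8 × 0.73 / (4 × 5.67×10⁻⁸)]^(1/4) = (2.79×10⁸)^(1/4) = 129 K.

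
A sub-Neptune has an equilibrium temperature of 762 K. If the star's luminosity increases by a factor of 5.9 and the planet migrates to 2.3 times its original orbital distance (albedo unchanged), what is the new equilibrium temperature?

T_eq ∝ L^(1/4) · d^(−1/2).
T′ = 762 × 5.9^(1/4) / 2.3^(1/2) = 783 K.

T_eq ≈ 783 K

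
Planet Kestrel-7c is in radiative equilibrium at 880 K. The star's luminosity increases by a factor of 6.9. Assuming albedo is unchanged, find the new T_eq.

T_eq ≈ 1430 K

T_eq ∝ L^(1/4) · d^(−1/2).
T′ = 880 × 6.9^(1/4) = 1430 K.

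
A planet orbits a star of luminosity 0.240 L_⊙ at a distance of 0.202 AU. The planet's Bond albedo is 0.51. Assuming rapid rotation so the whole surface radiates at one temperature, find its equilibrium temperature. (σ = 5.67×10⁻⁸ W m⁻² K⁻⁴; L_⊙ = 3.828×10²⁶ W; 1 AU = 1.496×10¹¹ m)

T_eq ≈ 363 K

d = 0.202 AU = 3.02×10¹⁰ m.
L = 0.240 × 3.828×10²⁶ = 9.19×10²⁵ W.
Flux: S = L/(4πd²) = 9.19×10²⁵/(4π×(3.02×10¹⁰)²) = 8010 W m⁻².
Energy balance: absorbed = emitted ⇒ πR²·S(1−A) = 4πR²·σT_eq⁴, so T_eq⁴ = S(1−A)/(4σ).
T_eq = [8010 × 0.49 / (4 × 5.67×10⁻⁸)]^(1/4) = (1.73×10¹⁰)^(1/4) = 363 K.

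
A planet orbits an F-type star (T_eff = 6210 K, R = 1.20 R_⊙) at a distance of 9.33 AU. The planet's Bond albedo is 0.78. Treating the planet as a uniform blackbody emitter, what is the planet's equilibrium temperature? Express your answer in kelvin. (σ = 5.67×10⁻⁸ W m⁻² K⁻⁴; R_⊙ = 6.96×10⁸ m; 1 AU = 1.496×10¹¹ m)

R_⋆ = 1.20 × 6.96×10⁸ = 8.35×10⁸ m.
d = 9.33 AU = 1.40×10¹² m.
L = 4πR_⋆²σT_⋆⁴ = 4π(8.35×10⁸)² × 5.67×10⁻⁸ × (6210)⁴ = 7.39×10²⁶ W.
S = L/(4πd²) = 30.2 W m⁻².
Energy balance: absorbed = emitted ⇒ πR²·S(1−A) = 4πR²·σT_eq⁴, so T_eq⁴ = S(1−A)/(4σ).
T_eq = [30.2 × 0.22 / (4 × 5.67×10⁻⁸)]^(1/4) = (2.93×10⁷)^(1/4) = 73.6 K.

T_eq ≈ 73.6 K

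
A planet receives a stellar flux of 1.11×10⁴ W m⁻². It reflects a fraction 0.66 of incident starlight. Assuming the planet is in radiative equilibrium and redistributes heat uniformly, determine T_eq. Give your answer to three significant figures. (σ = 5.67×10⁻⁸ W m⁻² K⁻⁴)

Energy balance: absorbed = emitted ⇒ πR²·S(1−A) = 4πR²·σT_eq⁴, so T_eq⁴ = S(1−A)/(4σ).
T_eq = [1.11×10⁴ × 0.34 / (4 × 5.67×10⁻⁸)]^(1/4) = (1.66×10¹⁰)^(1/4) = 359 K.

T_eq ≈ 359 K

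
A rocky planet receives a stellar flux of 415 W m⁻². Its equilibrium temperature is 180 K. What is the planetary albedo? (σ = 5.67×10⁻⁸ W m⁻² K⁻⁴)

From T_eq⁴ = S(1−A)/(4σ): 1−A = 4σT_eq⁴/S.
1−A = 4 × 5.67×10⁻⁸ × (180)⁴ / 415 = 0.574.

A ≈ 0.43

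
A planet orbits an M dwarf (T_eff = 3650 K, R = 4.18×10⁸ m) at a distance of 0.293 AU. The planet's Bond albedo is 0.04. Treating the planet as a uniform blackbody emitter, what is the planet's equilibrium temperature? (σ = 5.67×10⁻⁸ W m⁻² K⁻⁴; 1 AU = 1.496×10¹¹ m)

T_eq ≈ 249 K

d = 0.293 AU = 4.38×10¹⁰ m.
L = 4πR_⋆²σT_⋆⁴ = 4π(4.18×10⁸)² × 5.67×10⁻⁸ × (3650)⁴ = 2.21×10²⁵ W.
S = L/(4πd²) = 915 W m⁻².
Energy balance: absorbed = emitted ⇒ πR²·S(1−A) = 4πR²·σT_eq⁴, so T_eq⁴ = S(1−A)/(4σ).
T_eq = [915 × 0.96 / (4 × 5.67×10⁻⁸)]^(1/4) = (3.87×10⁹)^(1/4) = 249 K.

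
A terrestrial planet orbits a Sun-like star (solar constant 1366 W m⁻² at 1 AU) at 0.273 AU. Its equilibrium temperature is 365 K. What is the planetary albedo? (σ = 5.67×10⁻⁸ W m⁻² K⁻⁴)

Flux at 0.273 AU: S = 1366/0.273² = 1.83×10⁴ W m⁻².
From T_eq⁴ = S(1−A)/(4σ): 1−A = 4σT_eq⁴/S.
1−A = 4 × 5.67×10⁻⁸ × (365)⁴ / 1.83×10⁴ = 0.220.

A ≈ 0.78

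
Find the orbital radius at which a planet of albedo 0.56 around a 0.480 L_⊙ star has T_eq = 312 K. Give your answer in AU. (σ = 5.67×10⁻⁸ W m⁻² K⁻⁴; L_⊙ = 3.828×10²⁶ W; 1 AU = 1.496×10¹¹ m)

d ≈ 0.366 AU

L = 0.480 × 3.828×10²⁶ = 1.84×10²⁶ W.
From T_eq⁴ = L(1−A)/(16πσd²): d = √[L(1−A)/(16πσT_eq⁴)].
d = √[1.84×10²⁶ × 0.44 / (16π × 5.67×10⁻⁸ × (312)⁴)] = 5.47×10¹⁰ m = 0.366 AU.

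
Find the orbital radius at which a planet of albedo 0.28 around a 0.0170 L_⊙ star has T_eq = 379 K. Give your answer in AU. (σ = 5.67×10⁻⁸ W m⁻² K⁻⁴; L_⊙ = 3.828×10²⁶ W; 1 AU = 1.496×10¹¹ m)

L = 0.0170 × 3.828×10²⁶ = 6.51×10²⁴ W.
From T_eq⁴ = L(1−A)/(16πσd²): d = √[L(1−A)/(16πσT_eq⁴)].
d = √[6.51×10²⁴ × 0.72 / (16π × 5.67×10⁻⁸ × (379)⁴)] = 8.93×10⁹ m = 0.0597 AU.

d ≈ 0.0597 AU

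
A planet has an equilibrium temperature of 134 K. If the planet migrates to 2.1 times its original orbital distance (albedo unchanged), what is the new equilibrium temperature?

T_eq ≈ 92.5 K

T_eq ∝ L^(1/4) · d^(−1/2).
T′ = 134 / 2.1^(1/2) = 92.5 K.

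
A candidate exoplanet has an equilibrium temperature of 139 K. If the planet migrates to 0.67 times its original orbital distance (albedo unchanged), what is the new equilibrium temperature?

T_eq ≈ 170 K

T_eq ∝ L^(1/4) · d^(−1/2).
T′ = 139 / 0.67^(1/2) = 170 K.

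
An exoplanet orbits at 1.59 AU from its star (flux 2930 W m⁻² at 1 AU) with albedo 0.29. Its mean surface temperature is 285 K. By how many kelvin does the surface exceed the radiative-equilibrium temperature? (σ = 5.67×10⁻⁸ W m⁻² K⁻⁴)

ΔT ≈ 39.6 K

S = 2930/1.59² = 1159 W m⁻².
T_eq = [S(1−A)/(4σ)]^(1/4) = [1159×0.71/(4×5.67×10⁻⁸)]^(1/4) = 245.4 K.
ΔT = T_surf − T_eq = 285 − 245.4.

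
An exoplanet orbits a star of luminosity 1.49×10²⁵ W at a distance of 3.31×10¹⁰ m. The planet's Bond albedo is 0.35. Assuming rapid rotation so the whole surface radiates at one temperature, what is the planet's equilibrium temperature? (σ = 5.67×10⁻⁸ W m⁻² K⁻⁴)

T_eq ≈ 236 K

Flux: S = L/(4πd²) = 1.49×10²⁵/(4π×(3.31×10¹⁰)²) = 1080 W m⁻².
Energy balance: absorbed = emitted ⇒ πR²·S(1−A) = 4πR²·σT_eq⁴, so T_eq⁴ = S(1−A)/(4σ).
T_eq = [1080 × 0.65 / (4 × 5.67×10⁻⁸)]^(1/4) = (3.10×10⁹)^(1/4) = 236 K.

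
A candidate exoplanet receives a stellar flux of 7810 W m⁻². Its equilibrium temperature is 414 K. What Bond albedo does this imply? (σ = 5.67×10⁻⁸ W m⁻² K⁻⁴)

A ≈ 0.15

From T_eq⁴ = S(1−A)/(4σ): 1−A = 4σT_eq⁴/S.
1−A = 4 × 5.67×10⁻⁸ × (414)⁴ / 7810 = 0.853.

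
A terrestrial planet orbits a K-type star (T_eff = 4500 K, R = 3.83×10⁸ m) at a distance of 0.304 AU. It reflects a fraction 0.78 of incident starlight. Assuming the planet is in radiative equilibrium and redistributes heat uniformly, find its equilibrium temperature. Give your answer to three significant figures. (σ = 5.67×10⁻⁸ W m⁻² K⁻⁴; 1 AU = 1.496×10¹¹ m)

d = 0.304 AU = 4.55×10¹⁰ m.
L = 4πR_⋆²σT_⋆⁴ = 4π(3.83×10⁸)² × 5.67×10⁻⁸ × (4500)⁴ = 4.29×10²⁵ W.
S = L/(4πd²) = 1650 W m⁻².
Energy balance: absorbed = emitted ⇒ πR²·S(1−A) = 4πR²·σT_eq⁴, so T_eq⁴ = S(1−A)/(4σ).
T_eq = [1650 × 0.22 / (4 × 5.67×10⁻⁸)]^(1/4) = (1.60×10⁹)^(1/4) = 200 K.

T_eq ≈ 200 K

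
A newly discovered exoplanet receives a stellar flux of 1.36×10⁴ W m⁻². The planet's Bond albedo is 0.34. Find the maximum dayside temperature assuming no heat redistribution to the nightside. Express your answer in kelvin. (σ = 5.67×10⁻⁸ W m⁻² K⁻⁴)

With no redistribution each surface element balances locally: S(1−A) = σT⁴.
T = [1.36×10⁴ × 0.66 / 5.67×10⁻⁸]^(1/4) = (1.58×10¹¹)^(1/4) = 631 K.

T_ss ≈ 631 K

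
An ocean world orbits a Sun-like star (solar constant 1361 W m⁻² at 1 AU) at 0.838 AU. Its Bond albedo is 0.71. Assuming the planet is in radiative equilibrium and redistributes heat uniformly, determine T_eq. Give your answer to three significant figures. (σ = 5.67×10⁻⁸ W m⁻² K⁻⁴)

T_eq ≈ 223 K

Flux at 0.838 AU: S = 1361/0.838² = 1940 W m⁻².
Energy balance: absorbed = emitted ⇒ πR²·S(1−A) = 4πR²·σT_eq⁴, so T_eq⁴ = S(1−A)/(4σ).
T_eq = [1940 × 0.29 / (4 × 5.67×10⁻⁸)]^(1/4) = (2.48×10⁹)^(1/4) = 223 K.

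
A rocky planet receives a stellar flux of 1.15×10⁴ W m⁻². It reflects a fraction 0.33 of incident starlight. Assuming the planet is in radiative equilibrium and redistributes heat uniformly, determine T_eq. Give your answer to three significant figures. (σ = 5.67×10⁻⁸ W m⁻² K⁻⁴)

Energy balance: absorbed = emitted ⇒ πR²·S(1−A) = 4πR²·σT_eq⁴, so T_eq⁴ = S(1−A)/(4σ).
T_eq = [1.15×10⁴ × 0.67 / (4 × 5.67×10⁻⁸)]^(1/4) = (3.40×10¹⁰)^(1/4) = 429 K.

T_eq ≈ 429 K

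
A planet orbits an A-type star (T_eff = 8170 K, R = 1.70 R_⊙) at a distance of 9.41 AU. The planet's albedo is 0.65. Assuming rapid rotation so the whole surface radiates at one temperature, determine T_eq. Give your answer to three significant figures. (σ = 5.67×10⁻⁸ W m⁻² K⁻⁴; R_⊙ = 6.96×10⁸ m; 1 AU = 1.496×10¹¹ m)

T_eq ≈ 129 K

R_⋆ = 1.70 × 6.96×10⁸ = 1.18×10⁹ m.
d = 9.41 AU = 1.41×10¹² m.
L = 4πR_⋆²σT_⋆⁴ = 4π(1.18×10⁹)² × 5.67×10⁻⁸ × (8170)⁴ = 4.44×10²⁷ W.
S = L/(4πd²) = 178 W m⁻².
Energy balance: absorbed = emitted ⇒ πR²·S(1−A) = 4πR²·σT_eq⁴, so T_eq⁴ = S(1−A)/(4σ).
T_eq = [178 × 0.35 / (4 × 5.67×10⁻⁸)]^(1/4) = (2.75×10⁸)^(1/4) = 129 K.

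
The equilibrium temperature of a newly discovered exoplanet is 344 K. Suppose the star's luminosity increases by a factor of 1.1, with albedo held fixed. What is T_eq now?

T_eq ∝ L^(1/4) · d^(−1/2).
T′ = 344 × 1.1^(1/4) = 352 K.

T_eq ≈ 352 K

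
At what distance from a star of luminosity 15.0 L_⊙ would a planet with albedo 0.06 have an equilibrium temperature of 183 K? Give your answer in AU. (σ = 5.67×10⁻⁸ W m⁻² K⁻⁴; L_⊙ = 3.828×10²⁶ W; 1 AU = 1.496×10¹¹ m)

d ≈ 8.69 AU

L = 15.0 × 3.828×10²⁶ = 5.74×10²⁷ W.
From T_eq⁴ = L(1−A)/(16πσd²): d = √[L(1−A)/(16πσT_eq⁴)].
d = √[5.74×10²⁷ × 0.94 / (16π × 5.67×10⁻⁸ × (183)⁴)] = 1.30×10¹² m = 8.69 AU.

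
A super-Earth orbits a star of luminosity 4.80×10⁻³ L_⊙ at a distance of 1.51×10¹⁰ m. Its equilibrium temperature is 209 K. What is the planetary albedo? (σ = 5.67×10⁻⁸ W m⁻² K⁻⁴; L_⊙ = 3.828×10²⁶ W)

A ≈ 0.33

L = 4.80×10⁻³ × 3.828×10²⁶ = 1.84×10²⁴ W.
Flux: S = L/(4πd²) = 1.84×10²⁴/(4π×(1.51×10¹⁰)²) = 641 W m⁻².
From T_eq⁴ = S(1−A)/(4σ): 1−A = 4σT_eq⁴/S.
1−A = 4 × 5.67×10⁻⁸ × (209)⁴ / 641 = 0.675.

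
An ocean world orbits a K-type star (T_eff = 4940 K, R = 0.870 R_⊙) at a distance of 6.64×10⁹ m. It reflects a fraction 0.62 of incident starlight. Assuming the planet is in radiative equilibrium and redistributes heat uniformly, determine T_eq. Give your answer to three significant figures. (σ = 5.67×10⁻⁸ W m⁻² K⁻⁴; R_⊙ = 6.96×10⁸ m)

R_⋆ = 0.870 × 6.96×10⁸ = 6.06×10⁸ m.
L = 4πR_⋆²σT_⋆⁴ = 4π(6.06×10⁸)² × 5.67×10⁻⁸ × (4940)⁴ = 1.56×10²⁶ W.
S = L/(4πd²) = 2.81×10⁵ W m⁻².
Energy balance: absorbed = emitted ⇒ πR²·S(1−A) = 4πR²·σT_eq⁴, so T_eq⁴ = S(1−A)/(4σ).
T_eq = [2.81×10⁵ × 0.38 / (4 × 5.67×10⁻⁸)]^(1/4) = (4.70×10¹¹)^(1/4) = 828 K.

T_eq ≈ 828 K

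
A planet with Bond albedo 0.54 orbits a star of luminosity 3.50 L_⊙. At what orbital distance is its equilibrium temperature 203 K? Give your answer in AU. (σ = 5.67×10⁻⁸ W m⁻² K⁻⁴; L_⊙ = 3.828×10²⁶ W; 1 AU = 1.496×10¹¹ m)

L = 3.50 × 3.828×10²⁶ = 1.34×10²⁷ W.
From T_eq⁴ = L(1−A)/(16πσd²): d = √[L(1−A)/(16πσT_eq⁴)].
d = √[1.34×10²⁷ × 0.46 / (16π × 5.67×10⁻⁸ × (203)⁴)] = 3.57×10¹¹ m = 2.39 AU.

d ≈ 2.39 AU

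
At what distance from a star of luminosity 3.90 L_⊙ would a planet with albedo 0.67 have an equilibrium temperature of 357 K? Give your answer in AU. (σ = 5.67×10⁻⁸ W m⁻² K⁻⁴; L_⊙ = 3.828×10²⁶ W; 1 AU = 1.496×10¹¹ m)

d ≈ 0.690 AU

L = 3.90 × 3.828×10²⁶ = 1.49×10²⁷ W.
From T_eq⁴ = L(1−A)/(16πσd²): d = √[L(1−A)/(16πσT_eq⁴)].
d = √[1.49×10²⁷ × 0.33 / (16π × 5.67×10⁻⁸ × (357)⁴)] = 1.03×10¹¹ m = 0.690 AU.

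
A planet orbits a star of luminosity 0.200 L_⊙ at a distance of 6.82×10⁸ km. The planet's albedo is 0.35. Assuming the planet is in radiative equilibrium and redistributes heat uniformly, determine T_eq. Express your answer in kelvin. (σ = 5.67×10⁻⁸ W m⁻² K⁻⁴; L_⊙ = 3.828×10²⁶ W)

d = 6.82×10⁸ km = 6.82×10¹¹ m.
L = 0.200 × 3.828×10²⁶ = 7.66×10²⁵ W.
Flux: S = L/(4πd²) = 7.66×10²⁵/(4π×(6.82×10¹¹)²) = 13.1 W m⁻².
Energy balance: absorbed = emitted ⇒ πR²·S(1−A) = 4πR²·σT_eq⁴, so T_eq⁴ = S(1−A)/(4σ).
T_eq = [13.1 × 0.65 / (4 × 5.67×10⁻⁸)]^(1/4) = (3.75×10⁷)^(1/4) = 78.3 K.

T_eq ≈ 78.3 K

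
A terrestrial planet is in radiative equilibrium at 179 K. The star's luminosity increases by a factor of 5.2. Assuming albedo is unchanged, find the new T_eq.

T_eq ≈ 270 K

T_eq ∝ L^(1/4) · d^(−1/2).
T′ = 179 × 5.2^(1/4) = 270 K.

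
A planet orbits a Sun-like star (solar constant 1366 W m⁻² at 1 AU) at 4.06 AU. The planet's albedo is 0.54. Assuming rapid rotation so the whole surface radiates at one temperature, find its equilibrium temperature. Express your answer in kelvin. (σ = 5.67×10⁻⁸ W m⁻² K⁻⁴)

T_eq ≈ 114 K

Flux at 4.06 AU: S = 1366/4.06² = 82.9 W m⁻².
Energy balance: absorbed = emitted ⇒ πR²·S(1−A) = 4πR²·σT_eq⁴, so T_eq⁴ = S(1−A)/(4σ).
T_eq = [82.9 × 0.46 / (4 × 5.67×10⁻⁸)]^(1/4) = (1.68×10⁸)^(1/4) = 114 K.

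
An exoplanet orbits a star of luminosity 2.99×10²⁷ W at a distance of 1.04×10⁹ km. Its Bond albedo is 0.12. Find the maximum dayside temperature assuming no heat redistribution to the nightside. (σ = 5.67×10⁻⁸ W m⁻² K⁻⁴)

T_ss ≈ 242 K

d = 1.04×10⁹ km = 1.04×10¹² m.
Flux: S = L/(4πd²) = 2.99×10²⁷/(4π×(1.04×10¹²)²) = 220 W m⁻².
With no redistribution each surface element balances locally: S(1−A) = σT⁴.
T = [220 × 0.88 / 5.67×10⁻⁸]^(1/4) = (3.41×10⁹)^(1/4) = 242 K.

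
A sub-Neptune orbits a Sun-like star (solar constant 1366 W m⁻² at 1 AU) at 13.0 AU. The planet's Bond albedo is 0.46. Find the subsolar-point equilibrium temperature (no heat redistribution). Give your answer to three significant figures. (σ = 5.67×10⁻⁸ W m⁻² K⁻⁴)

Flux at 13.0 AU: S = 1366/13.0² = 8.08 W m⁻².
At the subsolar point the surface absorbs S(1−A) and emits σT⁴ per unit area — no factor of 4, since only the local patch is in balance.
T = [8.08 × 0.54 / 5.67×10⁻⁸]^(1/4) = (7.70×10⁷)^(1/4) = 93.7 K.

T_ss ≈ 93.7 K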